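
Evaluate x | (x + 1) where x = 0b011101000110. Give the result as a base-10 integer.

x = 11101000110 = 1862
x + 1 = 11101000111
OR    = 11101000111 = 1863
(x | (x + 1) sets the lowest cleared bit.)

1863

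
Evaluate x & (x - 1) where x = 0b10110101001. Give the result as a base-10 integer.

x = 10110101001 = 1449
x - 1 = 10110101000
AND   = 10110101000 = 1448
(x & (x - 1) clears the lowest set bit of x.)

1448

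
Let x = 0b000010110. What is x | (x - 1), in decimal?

x = 10110 = 22
x - 1 = 10101
OR    = 10111 = 23
(x | (x - 1) sets all bits below the lowest set bit.)

23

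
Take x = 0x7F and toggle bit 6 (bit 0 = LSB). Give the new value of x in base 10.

63

x = 001111111
bit 6 is currently 1; toggle it via x ^ (1 << 6) = x ^ 64
→ 000111111 = 63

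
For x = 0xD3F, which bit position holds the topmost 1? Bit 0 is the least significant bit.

11

0xD3F = 110100111111
The topmost 1 is at position 11 (since 2^11 = 2048 ≤ 3391 < 4096).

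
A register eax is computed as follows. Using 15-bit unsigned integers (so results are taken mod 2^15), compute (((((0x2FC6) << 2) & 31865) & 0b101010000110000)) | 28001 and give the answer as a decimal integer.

0x2FC6 = 010111111000110
→ << 2 (mod 2^15) → 011111100011000 = 16152
31865 = 111110001111001
→ & → 011110000011000 = 15384
0b101010000110000 = 101010000110000
→ & → 001010000010000 = 5136
28001 = 110110101100001
→ | → 111110101110001 = 32113

32113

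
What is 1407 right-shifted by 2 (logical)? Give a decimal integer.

351

1407 = 10101111111
shift right by 2 → 00101011111 = 351
(equivalently, floor(1407 / 4))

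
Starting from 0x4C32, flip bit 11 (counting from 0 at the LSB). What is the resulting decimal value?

x = 0100110000110010
bit 11 is currently 1; toggle it via x ^ (1 << 11) = x ^ 2048
→ 0100010000110010 = 17458

17458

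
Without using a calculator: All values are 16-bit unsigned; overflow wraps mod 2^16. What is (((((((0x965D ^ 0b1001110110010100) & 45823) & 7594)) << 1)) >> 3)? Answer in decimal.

0x965D = 1001011001011101
0b1001110110010100 = 1001110110010100
→ ^ → 0000101111001001 = 3017
45823 = 1011001011111111
→ & → 0000001011001001 = 713
7594 = 0001110110101010
→ & → 0000000010001000 = 136
→ << 1 (mod 2^16) → 0000000100010000 = 272
→ >> 3 → 0000000000100010 = 34

34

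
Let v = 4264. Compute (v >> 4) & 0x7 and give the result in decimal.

v = 001000010101000
Shift right by 4: 00100001010
Mask low 3 bits: 010 = 2

2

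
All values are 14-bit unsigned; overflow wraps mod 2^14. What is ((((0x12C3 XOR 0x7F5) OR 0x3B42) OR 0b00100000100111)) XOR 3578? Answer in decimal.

12941

0x12C3 = 01001011000011
0x7F5 = 00011111110101
→ XOR → 01010100110110 = 5430
0x3B42 = 11101101000010
→ OR → 11111101110110 = 16246
0b00100000100111 = 00100000100111
→ OR → 11111101110111 = 16247
3578 = 00110111111010
→ XOR → 11001010001101 = 12941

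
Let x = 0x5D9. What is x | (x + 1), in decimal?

x = 10111011001 = 1497
x + 1 = 10111011010
OR    = 10111011011 = 1499
(x | (x + 1) sets the lowest cleared bit.)

1499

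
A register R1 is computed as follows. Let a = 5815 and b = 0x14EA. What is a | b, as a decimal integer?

5887

5815 = 1011010110111
0x14EA = 1010011101010
 OR → 1011011111111 = 5887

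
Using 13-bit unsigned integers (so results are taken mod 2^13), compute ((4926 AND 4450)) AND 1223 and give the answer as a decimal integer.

2

4926 = 1001100111110
4450 = 1000101100010
→ AND → 1000100100010 = 4386
1223 = 0010011000111
→ AND → 0000000000010 = 2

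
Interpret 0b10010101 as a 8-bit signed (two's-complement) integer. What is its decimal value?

pattern = 10010101 (MSB is 1 ⇒ negative)
Invert: 01101010, add 1 → 01101011 = 107, so the value is -107.
(Equivalently: 149 - 2^8 = 149 - 256 = -107.)

-107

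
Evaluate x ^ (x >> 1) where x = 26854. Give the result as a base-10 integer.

x = 110100011100110 = 26854
x>>1 = 011010001110011
XOR  = 101110010010101 = 23701
(x ^ (x >> 1) gives the standard binary-reflected Gray code of x.)

23701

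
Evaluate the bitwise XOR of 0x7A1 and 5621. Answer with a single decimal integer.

0x7A1 = 0011110100001
5621 = 1010111110101
XOR → 1001001010100 = 4692

4692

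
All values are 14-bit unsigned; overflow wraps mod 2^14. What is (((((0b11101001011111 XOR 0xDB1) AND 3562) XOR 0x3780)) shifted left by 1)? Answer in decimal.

9428

0b11101001011111 = 11101001011111
0xDB1 = 00110110110001
→ XOR → 11011111101110 = 14318
3562 = 00110111101010
→ AND → 00010111101010 = 1514
0x3780 = 11011110000000
→ XOR → 11001001101010 = 12906
→ shifted left by 1 (mod 2^14) → 10010011010100 = 9428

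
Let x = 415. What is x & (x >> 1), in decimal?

143

x = 110011111 = 415
x>>1 = 011001111
AND  = 010001111 = 143
(x & (x >> 1) has a 1 wherever x has two consecutive 1 bits.)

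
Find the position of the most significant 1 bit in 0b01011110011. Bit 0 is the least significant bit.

9

0b01011110011 = 1011110011
The topmost 1 is at position 9 (since 2^9 = 512 ≤ 755 < 1024).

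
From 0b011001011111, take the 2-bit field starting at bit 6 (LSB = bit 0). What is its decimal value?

1

v = 011001011111
Shift right by 6: 011001
Mask low 2 bits: 01 = 1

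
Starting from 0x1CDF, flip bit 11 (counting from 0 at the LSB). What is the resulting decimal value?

5343

x = 1110011011111
bit 11 is currently 1; toggle it via x ^ (1 << 11) = x ^ 2048
→ 1010011011111 = 5343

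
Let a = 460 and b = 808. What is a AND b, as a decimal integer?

264

460 = 0111001100
808 = 1100101000
AND → 0100001000 = 264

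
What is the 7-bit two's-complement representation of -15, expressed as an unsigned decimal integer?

113

15 in 7 bits: 0001111
Invert: 1110000
Add 1:  1110001 = 113
(Check: 2^7 - 15 = 128 - 15 = 113.)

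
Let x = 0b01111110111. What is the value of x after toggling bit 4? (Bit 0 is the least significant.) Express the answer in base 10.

x = 01111110111
bit 4 is currently 1; toggle it via x ^ (1 << 4) = x ^ 16
→ 01111100111 = 999

999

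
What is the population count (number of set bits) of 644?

644 = 1010000100
Count the 1s: 1 + 1 + 1 = 3

3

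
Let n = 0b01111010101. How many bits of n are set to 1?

n = 1111010101
Count the 1s: 1 + 1 + 1 + 1 + 1 + 1 + 1 = 7

7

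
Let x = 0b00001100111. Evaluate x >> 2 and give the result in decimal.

25

x = 1100111
shift right by 2 → 0011001 = 25
(equivalently, floor(103 / 4))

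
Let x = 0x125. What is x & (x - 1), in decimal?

292

x = 100100101 = 293
x - 1 = 100100100
AND   = 100100100 = 292
(x & (x - 1) clears the lowest set bit of x.)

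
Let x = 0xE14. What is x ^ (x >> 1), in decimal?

x = 111000010100 = 3604
x>>1 = 011100001010
XOR  = 100100011110 = 2334
(x ^ (x >> 1) gives the standard binary-reflected Gray code of x.)

2334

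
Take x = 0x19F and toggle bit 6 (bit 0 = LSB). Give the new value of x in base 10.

x = 0110011111
bit 6 is currently 0; toggle it via x ^ (1 << 6) = x ^ 64
→ 0111011111 = 479

479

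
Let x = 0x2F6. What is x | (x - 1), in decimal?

759

x = 1011110110 = 758
x - 1 = 1011110101
OR    = 1011110111 = 759
(x | (x - 1) sets all bits below the lowest set bit.)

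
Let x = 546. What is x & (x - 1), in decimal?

544

x = 1000100010 = 546
x - 1 = 1000100001
AND   = 1000100000 = 544
(x & (x - 1) clears the lowest set bit of x.)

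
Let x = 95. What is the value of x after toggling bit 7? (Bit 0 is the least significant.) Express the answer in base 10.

223

x = 0001011111
bit 7 is currently 0; toggle it via x ^ (1 << 7) = x ^ 128
→ 0011011111 = 223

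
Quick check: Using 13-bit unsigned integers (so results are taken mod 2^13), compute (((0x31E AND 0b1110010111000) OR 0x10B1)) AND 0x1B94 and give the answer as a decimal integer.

4240

0x31E = 0001100011110
0b1110010111000 = 1110010111000
→ AND → 0000000011000 = 24
0x10B1 = 1000010110001
→ OR → 1000010111001 = 4281
0x1B94 = 1101110010100
→ AND → 1000010010000 = 4240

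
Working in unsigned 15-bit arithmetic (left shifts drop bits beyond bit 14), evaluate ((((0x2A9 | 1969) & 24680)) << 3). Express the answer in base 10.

0x2A9 = 000001010101001
1969 = 000011110110001
→ | → 000011110111001 = 1977
24680 = 110000001101000
→ & → 000000000101000 = 40
→ << 3 (mod 2^15) → 000000101000000 = 320

320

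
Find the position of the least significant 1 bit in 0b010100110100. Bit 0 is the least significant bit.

2

0b010100110100 = 10100110100
Trailing zeros: 2, so the lowest set bit is bit 2 (value 4).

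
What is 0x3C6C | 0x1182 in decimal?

0x3C6C = 11110001101100
0x1182 = 01000110000010
 OR → 11110111101110 = 15854

15854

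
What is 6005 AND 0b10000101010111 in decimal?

341

6005 = 01011101110101
b = 10000101010111
AND → 00000101010101 = 341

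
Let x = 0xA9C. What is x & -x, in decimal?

x = 101010011100 = 2716
-x (two's complement) = …010101100100
AND   = 000000000100 = 4
(x & -x isolates the lowest set bit of x.)

4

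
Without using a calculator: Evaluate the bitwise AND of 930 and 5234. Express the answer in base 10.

930 = 0001110100010
5234 = 1010001110010
AND → 0000000100010 = 34

34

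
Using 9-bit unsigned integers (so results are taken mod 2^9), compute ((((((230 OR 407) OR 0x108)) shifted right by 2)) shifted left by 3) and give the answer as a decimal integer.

504

230 = 011100110
407 = 110010111
→ OR → 111110111 = 503
0x108 = 100001000
→ OR → 111111111 = 511
→ shifted right by 2 → 001111111 = 127
→ shifted left by 3 (mod 2^9) → 111111000 = 504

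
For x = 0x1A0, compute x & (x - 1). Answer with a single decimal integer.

x = 110100000 = 416
x - 1 = 110011111
AND   = 110000000 = 384
(x & (x - 1) clears the lowest set bit of x.)

384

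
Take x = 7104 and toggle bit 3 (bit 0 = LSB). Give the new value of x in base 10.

7112

x = 01101111000000
bit 3 is currently 0; toggle it via x ^ (1 << 3) = x ^ 8
→ 01101111001000 = 7112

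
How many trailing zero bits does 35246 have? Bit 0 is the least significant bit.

35246 = 1000100110101110
Trailing zeros: 1, so the lowest set bit is bit 1 (value 2).

1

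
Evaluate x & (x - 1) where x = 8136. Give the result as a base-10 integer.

8128

x = 1111111001000 = 8136
x - 1 = 1111111000111
AND   = 1111111000000 = 8128
(x & (x - 1) clears the lowest set bit of x.)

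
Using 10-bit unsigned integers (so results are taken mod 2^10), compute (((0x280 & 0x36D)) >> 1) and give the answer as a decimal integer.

256

0x280 = 1010000000
0x36D = 1101101101
→ & → 1000000000 = 512
→ >> 1 → 0100000000 = 256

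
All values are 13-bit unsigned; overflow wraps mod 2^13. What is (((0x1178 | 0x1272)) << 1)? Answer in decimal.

0x1178 = 1000101111000
0x1272 = 1001001110010
→ | → 1001101111010 = 4986
→ << 1 (mod 2^13) → 0011011110100 = 1780

1780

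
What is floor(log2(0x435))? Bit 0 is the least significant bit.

0x435 = 10000110101
The topmost 1 is at position 10 (since 2^10 = 1024 ≤ 1077 < 2048).

10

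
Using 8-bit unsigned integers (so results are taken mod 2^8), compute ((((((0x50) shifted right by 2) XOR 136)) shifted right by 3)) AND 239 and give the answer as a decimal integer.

0x50 = 01010000
→ shifted right by 2 → 00010100 = 20
136 = 10001000
→ XOR → 10011100 = 156
→ shifted right by 3 → 00010011 = 19
239 = 11101111
→ AND → 00000011 = 3

3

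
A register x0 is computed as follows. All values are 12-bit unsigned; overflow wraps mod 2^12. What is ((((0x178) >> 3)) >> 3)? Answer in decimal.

5

0x178 = 000101111000
→ >> 3 → 000000101111 = 47
→ >> 3 → 000000000101 = 5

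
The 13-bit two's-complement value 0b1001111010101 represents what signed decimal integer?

pattern = 1001111010101 (MSB is 1 ⇒ negative)
Invert: 0110000101010, add 1 → 0110000101011 = 3115, so the value is -3115.
(Equivalently: 5077 - 2^13 = 5077 - 8192 = -3115.)

-3115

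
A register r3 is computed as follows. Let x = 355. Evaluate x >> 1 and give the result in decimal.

355 = 101100011
shift right by 1 → 010110001 = 177
(equivalently, floor(355 / 2))

177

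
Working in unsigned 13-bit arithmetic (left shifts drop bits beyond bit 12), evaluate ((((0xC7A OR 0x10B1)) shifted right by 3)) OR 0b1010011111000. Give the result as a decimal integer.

6143

0xC7A = 0110001111010
0x10B1 = 1000010110001
→ OR → 1110011111011 = 7419
→ shifted right by 3 → 0001110011111 = 927
0b1010011111000 = 1010011111000
→ OR → 1011111111111 = 6143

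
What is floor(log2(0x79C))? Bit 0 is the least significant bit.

10

0x79C = 11110011100
The topmost 1 is at position 10 (since 2^10 = 1024 ≤ 1948 < 2048).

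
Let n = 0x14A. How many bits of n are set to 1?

4

0x14A = 101001010
Count the 1s: 1 + 1 + 1 + 1 = 4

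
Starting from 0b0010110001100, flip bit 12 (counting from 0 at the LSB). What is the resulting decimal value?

x = 0010110001100
bit 12 is currently 0; toggle it via x ^ (1 << 12) = x ^ 4096
→ 1010110001100 = 5516

5516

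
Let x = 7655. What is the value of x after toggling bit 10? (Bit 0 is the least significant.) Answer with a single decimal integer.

6631

x = 1110111100111
bit 10 is currently 1; toggle it via x ^ (1 << 10) = x ^ 1024
→ 1100111100111 = 6631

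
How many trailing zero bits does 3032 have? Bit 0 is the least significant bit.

3

3032 = 101111011000
Trailing zeros: 3, so the lowest set bit is bit 3 (value 8).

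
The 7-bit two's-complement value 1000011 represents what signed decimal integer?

pattern = 1000011 (MSB is 1 ⇒ negative)
Invert: 0111100, add 1 → 0111101 = 61, so the value is -61.
(Equivalently: 67 - 2^7 = 67 - 128 = -61.)

-61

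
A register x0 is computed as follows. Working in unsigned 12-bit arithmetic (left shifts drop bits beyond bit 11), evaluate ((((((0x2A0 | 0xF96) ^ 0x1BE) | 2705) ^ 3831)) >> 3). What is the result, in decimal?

0x2A0 = 001010100000
0xF96 = 111110010110
→ | → 111110110110 = 4022
0x1BE = 000110111110
→ ^ → 111000001000 = 3592
2705 = 101010010001
→ | → 111010011001 = 3737
3831 = 111011110111
→ ^ → 000001101110 = 110
→ >> 3 → 000000001101 = 13

13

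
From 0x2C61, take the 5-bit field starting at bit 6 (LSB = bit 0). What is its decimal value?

v = 10110001100001
Shift right by 6: 10110001
Mask low 5 bits: 10001 = 17

17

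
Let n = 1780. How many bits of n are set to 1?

1780 = 11011110100
Count the 1s: 1 + 1 + 1 + 1 + 1 + 1 + 1 = 7

7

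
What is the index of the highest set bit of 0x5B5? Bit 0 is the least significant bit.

0x5B5 = 10110110101
The topmost 1 is at position 10 (since 2^10 = 1024 ≤ 1461 < 2048).

10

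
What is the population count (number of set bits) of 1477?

6

1477 = 10111000101
Count the 1s: 1 + 1 + 1 + 1 + 1 + 1 = 6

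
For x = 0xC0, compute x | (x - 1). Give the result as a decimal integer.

255

x = 11000000 = 192
x - 1 = 10111111
OR    = 11111111 = 255
(x | (x - 1) sets all bits below the lowest set bit.)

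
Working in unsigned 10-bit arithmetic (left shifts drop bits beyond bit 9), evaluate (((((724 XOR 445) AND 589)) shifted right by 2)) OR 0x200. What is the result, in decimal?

658

724 = 1011010100
445 = 0110111101
→ XOR → 1101101001 = 873
589 = 1001001101
→ AND → 1001001001 = 585
→ shifted right by 2 → 0010010010 = 146
0x200 = 1000000000
→ OR → 1010010010 = 658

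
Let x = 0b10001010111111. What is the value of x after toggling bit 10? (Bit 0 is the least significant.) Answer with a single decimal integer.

x = 10001010111111
bit 10 is currently 0; toggle it via x ^ (1 << 10) = x ^ 1024
→ 10011010111111 = 9919

9919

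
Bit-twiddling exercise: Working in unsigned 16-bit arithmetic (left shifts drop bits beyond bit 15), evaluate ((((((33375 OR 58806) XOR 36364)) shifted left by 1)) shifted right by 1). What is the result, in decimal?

33375 = 1000001001011111
58806 = 1110010110110110
→ OR → 1110011111111111 = 59391
36364 = 1000111000001100
→ XOR → 0110100111110011 = 27123
→ shifted left by 1 (mod 2^16) → 1101001111100110 = 54246
→ shifted right by 1 → 0110100111110011 = 27123

27123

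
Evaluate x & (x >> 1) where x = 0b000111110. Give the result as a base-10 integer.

30

x = 111110 = 62
x>>1 = 011111
AND  = 011110 = 30
(x & (x >> 1) has a 1 wherever x has two consecutive 1 bits.)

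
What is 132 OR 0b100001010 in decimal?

132 = 010000100
b = 100001010
 OR → 110001110 = 398

398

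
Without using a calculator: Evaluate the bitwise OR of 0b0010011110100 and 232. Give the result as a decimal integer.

1276

a = 10011110100
232 = 00011101000
 OR → 10011111100 = 1276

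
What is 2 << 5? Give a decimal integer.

2 = 0000010
shift left by 5 → 1000000 = 64
(equivalently, 2 × 2^5 = 2 × 32)

64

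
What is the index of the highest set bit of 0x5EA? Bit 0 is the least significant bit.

0x5EA = 10111101010
The topmost 1 is at position 10 (since 2^10 = 1024 ≤ 1514 < 2048).

10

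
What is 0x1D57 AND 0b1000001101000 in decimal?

0x1D57 = 1110101010111
b = 1000001101000
AND → 1000001000000 = 4160

4160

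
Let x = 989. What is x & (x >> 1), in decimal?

x = 1111011101 = 989
x>>1 = 0111101110
AND  = 0111001100 = 460
(x & (x >> 1) has a 1 wherever x has two consecutive 1 bits.)

460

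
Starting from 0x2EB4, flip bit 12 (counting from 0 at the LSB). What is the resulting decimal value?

16052

x = 010111010110100
bit 12 is currently 0; toggle it via x ^ (1 << 12) = x ^ 4096
→ 011111010110100 = 16052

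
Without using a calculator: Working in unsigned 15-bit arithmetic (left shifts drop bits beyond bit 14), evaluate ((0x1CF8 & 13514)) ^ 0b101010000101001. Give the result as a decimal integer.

16609

0x1CF8 = 001110011111000
13514 = 011010011001010
→ & → 001010011001000 = 5320
0b101010000101001 = 101010000101001
→ ^ → 100000011100001 = 16609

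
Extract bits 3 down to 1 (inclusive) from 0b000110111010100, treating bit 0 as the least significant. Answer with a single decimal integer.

2

v = 000110111010100
Shift right by 1: 00011011101010
Mask low 3 bits: 010 = 2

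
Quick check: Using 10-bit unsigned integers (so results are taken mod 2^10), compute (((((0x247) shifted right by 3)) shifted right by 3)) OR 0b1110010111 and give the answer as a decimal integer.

0x247 = 1001000111
→ shifted right by 3 → 0001001000 = 72
→ shifted right by 3 → 0000001001 = 9
0b1110010111 = 1110010111
→ OR → 1110011111 = 927

927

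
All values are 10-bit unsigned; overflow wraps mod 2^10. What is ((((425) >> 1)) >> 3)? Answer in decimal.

425 = 0110101001
→ >> 1 → 0011010100 = 212
→ >> 3 → 0000011010 = 26

26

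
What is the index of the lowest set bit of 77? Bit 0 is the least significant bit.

77 = 1001101
Trailing zeros: 0, so the lowest set bit is bit 0 (value 1).

0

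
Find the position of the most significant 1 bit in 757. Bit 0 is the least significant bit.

757 = 1011110101
The topmost 1 is at position 9 (since 2^9 = 512 ≤ 757 < 1024).

9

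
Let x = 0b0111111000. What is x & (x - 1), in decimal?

x = 111111000 = 504
x - 1 = 111110111
AND   = 111110000 = 496
(x & (x - 1) clears the lowest set bit of x.)

496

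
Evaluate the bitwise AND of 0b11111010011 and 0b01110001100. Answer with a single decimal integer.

896

a = 11111010011
b = 01110001100
AND → 01110000000 = 896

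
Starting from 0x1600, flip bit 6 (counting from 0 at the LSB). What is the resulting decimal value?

5696

x = 01011000000000
bit 6 is currently 0; toggle it via x ^ (1 << 6) = x ^ 64
→ 01011001000000 = 5696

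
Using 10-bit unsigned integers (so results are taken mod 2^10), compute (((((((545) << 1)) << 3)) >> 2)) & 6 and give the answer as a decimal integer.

545 = 1000100001
→ << 1 (mod 2^10) → 0001000010 = 66
→ << 3 (mod 2^10) → 1000010000 = 528
→ >> 2 → 0010000100 = 132
6 = 0000000110
→ & → 0000000100 = 4

4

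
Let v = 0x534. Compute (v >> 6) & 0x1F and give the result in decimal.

20

v = 010100110100
Shift right by 6: 010100
Mask low 5 bits: 10100 = 20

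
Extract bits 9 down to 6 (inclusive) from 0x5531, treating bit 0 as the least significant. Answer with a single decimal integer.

4

v = 0101010100110001
Shift right by 6: 0101010100
Mask low 4 bits: 0100 = 4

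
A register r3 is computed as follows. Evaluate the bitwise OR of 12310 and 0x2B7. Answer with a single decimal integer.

12983

12310 = 11000000010110
0x2B7 = 00001010110111
 OR → 11001010110111 = 12983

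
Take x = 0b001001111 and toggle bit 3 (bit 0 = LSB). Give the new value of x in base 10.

x = 001001111
bit 3 is currently 1; toggle it via x ^ (1 << 3) = x ^ 8
→ 001000111 = 71

71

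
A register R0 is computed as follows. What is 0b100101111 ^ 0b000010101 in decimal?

314

a = 100101111
b = 000010101
XOR → 100111010 = 314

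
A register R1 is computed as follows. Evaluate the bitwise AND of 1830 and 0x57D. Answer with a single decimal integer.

1316

1830 = 11100100110
0x57D = 10101111101
AND → 10100100100 = 1316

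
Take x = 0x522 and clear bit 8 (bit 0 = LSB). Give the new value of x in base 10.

x = 10100100010
bit 8 is currently 1; clear it via x & ~(1 << 8) = x & ~256
→ 10000100010 = 1058

1058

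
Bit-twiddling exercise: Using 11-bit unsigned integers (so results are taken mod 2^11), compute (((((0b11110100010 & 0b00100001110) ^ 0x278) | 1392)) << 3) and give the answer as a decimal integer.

0b11110100010 = 11110100010
0b00100001110 = 00100001110
→ & → 00100000010 = 258
0x278 = 01001111000
→ ^ → 01101111010 = 890
1392 = 10101110000
→ | → 11101111010 = 1914
→ << 3 (mod 2^11) → 01111010000 = 976

976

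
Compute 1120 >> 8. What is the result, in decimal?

1120 = 10001100000
shift right by 8 → 00000000100 = 4
(equivalently, floor(1120 / 256))

4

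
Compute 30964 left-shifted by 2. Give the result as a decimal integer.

123856

30964 = 00111100011110100
shift left by 2 → 11110001111010000 = 123856
(equivalently, 30964 × 2^2 = 30964 × 4)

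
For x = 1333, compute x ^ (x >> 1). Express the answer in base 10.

x = 10100110101 = 1333
x>>1 = 01010011010
XOR  = 11110101111 = 1967
(x ^ (x >> 1) gives the standard binary-reflected Gray code of x.)

1967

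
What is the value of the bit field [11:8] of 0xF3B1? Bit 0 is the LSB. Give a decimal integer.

v = 1111001110110001
Shift right by 8: 11110011
Mask low 4 bits: 0011 = 3

3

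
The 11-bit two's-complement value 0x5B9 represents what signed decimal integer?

-583

pattern = 10110111001 (MSB is 1 ⇒ negative)
Invert: 01001000110, add 1 → 01001000111 = 583, so the value is -583.
(Equivalently: 1465 - 2^11 = 1465 - 2048 = -583.)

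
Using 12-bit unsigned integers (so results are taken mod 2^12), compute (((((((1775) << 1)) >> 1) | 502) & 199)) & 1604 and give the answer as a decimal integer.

68

1775 = 011011101111
→ << 1 (mod 2^12) → 110111011110 = 3550
→ >> 1 → 011011101111 = 1775
502 = 000111110110
→ | → 011111111111 = 2047
199 = 000011000111
→ & → 000011000111 = 199
1604 = 011001000100
→ & → 000001000100 = 68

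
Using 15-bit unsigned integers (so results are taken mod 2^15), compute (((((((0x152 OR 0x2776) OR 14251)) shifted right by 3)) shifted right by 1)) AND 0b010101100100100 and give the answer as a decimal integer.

804

0x152 = 000000101010010
0x2776 = 010011101110110
→ OR → 010011101110110 = 10102
14251 = 011011110101011
→ OR → 011011111111111 = 14335
→ shifted right by 3 → 000011011111111 = 1791
→ shifted right by 1 → 000001101111111 = 895
0b010101100100100 = 010101100100100
→ AND → 000001100100100 = 804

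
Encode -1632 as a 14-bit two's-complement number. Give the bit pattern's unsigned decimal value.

14752

1632 in 14 bits: 00011001100000
Invert: 11100110011111
Add 1:  11100110100000 = 14752
(Check: 2^14 - 1632 = 16384 - 1632 = 14752.)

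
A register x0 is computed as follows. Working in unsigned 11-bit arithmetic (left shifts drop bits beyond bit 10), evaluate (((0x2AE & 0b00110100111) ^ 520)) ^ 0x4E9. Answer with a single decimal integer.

1607

0x2AE = 01010101110
0b00110100111 = 00110100111
→ & → 00010100110 = 166
520 = 01000001000
→ ^ → 01010101110 = 686
0x4E9 = 10011101001
→ ^ → 11001000111 = 1607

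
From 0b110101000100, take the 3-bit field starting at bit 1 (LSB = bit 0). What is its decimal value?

v = 110101000100
Shift right by 1: 11010100010
Mask low 3 bits: 010 = 2

2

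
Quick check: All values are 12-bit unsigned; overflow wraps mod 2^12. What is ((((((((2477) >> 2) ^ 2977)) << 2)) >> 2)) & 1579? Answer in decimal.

2477 = 100110101101
→ >> 2 → 001001101011 = 619
2977 = 101110100001
→ ^ → 100111001010 = 2506
→ << 2 (mod 2^12) → 011100101000 = 1832
→ >> 2 → 000111001010 = 458
1579 = 011000101011
→ & → 000000001010 = 10

10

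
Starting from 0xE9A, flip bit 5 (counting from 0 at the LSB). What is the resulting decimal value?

3770

x = 00111010011010
bit 5 is currently 0; toggle it via x ^ (1 << 5) = x ^ 32
→ 00111010111010 = 3770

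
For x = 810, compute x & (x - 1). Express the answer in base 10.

x = 1100101010 = 810
x - 1 = 1100101001
AND   = 1100101000 = 808
(x & (x - 1) clears the lowest set bit of x.)

808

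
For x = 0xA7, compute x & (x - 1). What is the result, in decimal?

x = 10100111 = 167
x - 1 = 10100110
AND   = 10100110 = 166
(x & (x - 1) clears the lowest set bit of x.)

166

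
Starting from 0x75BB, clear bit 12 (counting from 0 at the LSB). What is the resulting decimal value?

26043

x = 0111010110111011
bit 12 is currently 1; clear it via x & ~(1 << 12) = x & ~4096
→ 0110010110111011 = 26043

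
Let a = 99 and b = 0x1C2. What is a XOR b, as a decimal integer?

99 = 001100011
0x1C2 = 111000010
XOR → 110100001 = 417

417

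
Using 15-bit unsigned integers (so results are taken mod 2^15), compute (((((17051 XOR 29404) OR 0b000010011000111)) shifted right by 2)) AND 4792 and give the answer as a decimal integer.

48

17051 = 100001010011011
29404 = 111001011011100
→ XOR → 011000001000111 = 12359
0b000010011000111 = 000010011000111
→ OR → 011010011000111 = 13511
→ shifted right by 2 → 000110100110001 = 3377
4792 = 001001010111000
→ AND → 000000000110000 = 48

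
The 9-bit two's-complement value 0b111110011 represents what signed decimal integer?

-13

pattern = 111110011 (MSB is 1 ⇒ negative)
Invert: 000001100, add 1 → 000001101 = 13, so the value is -13.
(Equivalently: 499 - 2^9 = 499 - 512 = -13.)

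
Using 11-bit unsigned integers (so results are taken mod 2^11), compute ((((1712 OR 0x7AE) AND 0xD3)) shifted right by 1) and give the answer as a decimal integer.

1712 = 11010110000
0x7AE = 11110101110
→ OR → 11110111110 = 1982
0xD3 = 00011010011
→ AND → 00010010010 = 146
→ shifted right by 1 → 00001001001 = 73

73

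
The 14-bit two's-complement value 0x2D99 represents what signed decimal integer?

pattern = 10110110011001 (MSB is 1 ⇒ negative)
Invert: 01001001100110, add 1 → 01001001100111 = 4711, so the value is -4711.
(Equivalently: 11673 - 2^14 = 11673 - 16384 = -4711.)

-4711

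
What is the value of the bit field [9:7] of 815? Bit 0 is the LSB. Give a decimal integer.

6

v = 1100101111
Shift right by 7: 110
Mask low 3 bits: 110 = 6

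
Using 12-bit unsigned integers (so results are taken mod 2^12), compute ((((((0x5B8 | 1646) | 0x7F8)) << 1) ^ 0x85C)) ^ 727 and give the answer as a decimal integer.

1399

0x5B8 = 010110111000
1646 = 011001101110
→ | → 011111111110 = 2046
0x7F8 = 011111111000
→ | → 011111111110 = 2046
→ << 1 (mod 2^12) → 111111111100 = 4092
0x85C = 100001011100
→ ^ → 011110100000 = 1952
727 = 001011010111
→ ^ → 010101110111 = 1399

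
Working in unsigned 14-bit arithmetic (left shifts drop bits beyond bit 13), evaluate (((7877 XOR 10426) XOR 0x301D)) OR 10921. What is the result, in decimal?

12011

7877 = 01111011000101
10426 = 10100010111010
→ XOR → 11011001111111 = 13951
0x301D = 11000000011101
→ XOR → 00011001100010 = 1634
10921 = 10101010101001
→ OR → 10111011101011 = 12011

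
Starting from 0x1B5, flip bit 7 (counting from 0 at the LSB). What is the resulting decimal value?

x = 0110110101
bit 7 is currently 1; toggle it via x ^ (1 << 7) = x ^ 128
→ 0100110101 = 309

309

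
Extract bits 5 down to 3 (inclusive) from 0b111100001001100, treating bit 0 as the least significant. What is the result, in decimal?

v = 111100001001100
Shift right by 3: 111100001001
Mask low 3 bits: 001 = 1

1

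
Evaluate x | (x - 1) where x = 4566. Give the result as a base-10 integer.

x = 1000111010110 = 4566
x - 1 = 1000111010101
OR    = 1000111010111 = 4567
(x | (x - 1) sets all bits below the lowest set bit.)

4567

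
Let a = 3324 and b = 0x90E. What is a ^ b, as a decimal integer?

1522

3324 = 110011111100
0x90E = 100100001110
XOR → 010111110010 = 1522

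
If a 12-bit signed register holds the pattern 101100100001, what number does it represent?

-1247

pattern = 101100100001 (MSB is 1 ⇒ negative)
Invert: 010011011110, add 1 → 010011011111 = 1247, so the value is -1247.
(Equivalently: 2849 - 2^12 = 2849 - 4096 = -1247.)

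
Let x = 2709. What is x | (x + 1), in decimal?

x = 101010010101 = 2709
x + 1 = 101010010110
OR    = 101010010111 = 2711
(x | (x + 1) sets the lowest cleared bit.)

2711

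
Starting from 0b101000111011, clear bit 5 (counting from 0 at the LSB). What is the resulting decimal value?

x = 101000111011
bit 5 is currently 1; clear it via x & ~(1 << 5) = x & ~32
→ 101000011011 = 2587

2587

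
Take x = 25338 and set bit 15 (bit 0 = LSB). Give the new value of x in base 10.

x = 0110001011111010
bit 15 is currently 0; set it via x | (1 << 15) = x | 32768
→ 1110001011111010 = 58106

58106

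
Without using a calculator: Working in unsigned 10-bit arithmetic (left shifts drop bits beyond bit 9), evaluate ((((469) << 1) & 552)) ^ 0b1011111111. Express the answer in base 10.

469 = 0111010101
→ << 1 (mod 2^10) → 1110101010 = 938
552 = 1000101000
→ & → 1000101000 = 552
0b1011111111 = 1011111111
→ ^ → 0011010111 = 215

215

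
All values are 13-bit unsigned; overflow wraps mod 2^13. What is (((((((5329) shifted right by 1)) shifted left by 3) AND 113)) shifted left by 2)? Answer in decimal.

256

5329 = 1010011010001
→ shifted right by 1 → 0101001101000 = 2664
→ shifted left by 3 (mod 2^13) → 1001101000000 = 4928
113 = 0000001110001
→ AND → 0000001000000 = 64
→ shifted left by 2 (mod 2^13) → 0000100000000 = 256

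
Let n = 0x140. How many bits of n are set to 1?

2

0x140 = 101000000
Count the 1s: 1 + 1 = 2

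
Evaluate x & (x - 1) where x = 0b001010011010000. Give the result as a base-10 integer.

x = 1010011010000 = 5328
x - 1 = 1010011001111
AND   = 1010011000000 = 5312
(x & (x - 1) clears the lowest set bit of x.)

5312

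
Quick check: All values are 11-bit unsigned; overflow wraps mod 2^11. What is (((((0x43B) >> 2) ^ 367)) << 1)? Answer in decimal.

194

0x43B = 10000111011
→ >> 2 → 00100001110 = 270
367 = 00101101111
→ ^ → 00001100001 = 97
→ << 1 (mod 2^11) → 00011000010 = 194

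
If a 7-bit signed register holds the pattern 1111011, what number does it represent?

pattern = 1111011 (MSB is 1 ⇒ negative)
Invert: 0000100, add 1 → 0000101 = 5, so the value is -5.
(Equivalently: 123 - 2^7 = 123 - 128 = -5.)

-5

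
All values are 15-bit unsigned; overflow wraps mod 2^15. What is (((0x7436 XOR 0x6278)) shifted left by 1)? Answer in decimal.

0x7436 = 111010000110110
0x6278 = 110001001111000
→ XOR → 001011001001110 = 5710
→ shifted left by 1 (mod 2^15) → 010110010011100 = 11420

11420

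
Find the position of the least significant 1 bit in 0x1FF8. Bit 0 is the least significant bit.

3

0x1FF8 = 1111111111000
Trailing zeros: 3, so the lowest set bit is bit 3 (value 8).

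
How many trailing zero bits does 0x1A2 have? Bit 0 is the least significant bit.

1

0x1A2 = 110100010
Trailing zeros: 1, so the lowest set bit is bit 1 (value 2).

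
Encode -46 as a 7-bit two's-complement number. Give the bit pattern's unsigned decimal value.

82

46 in 7 bits: 0101110
Invert: 1010001
Add 1:  1010010 = 82
(Check: 2^7 - 46 = 128 - 46 = 82.)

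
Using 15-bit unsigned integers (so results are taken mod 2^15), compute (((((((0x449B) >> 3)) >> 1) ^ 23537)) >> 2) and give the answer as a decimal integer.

0x449B = 100010010011011
→ >> 3 → 000100010010011 = 2195
→ >> 1 → 000010001001001 = 1097
23537 = 101101111110001
→ ^ → 101111110111000 = 24504
→ >> 2 → 001011111101110 = 6126

6126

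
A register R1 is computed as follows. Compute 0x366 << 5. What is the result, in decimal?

27840

0x366 = 000001101100110
shift left by 5 → 110110011000000 = 27840
(equivalently, 870 × 2^5 = 870 × 32)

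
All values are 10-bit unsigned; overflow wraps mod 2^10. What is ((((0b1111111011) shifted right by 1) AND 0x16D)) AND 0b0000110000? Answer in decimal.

32

0b1111111011 = 1111111011
→ shifted right by 1 → 0111111101 = 509
0x16D = 0101101101
→ AND → 0101101101 = 365
0b0000110000 = 0000110000
→ AND → 0000100000 = 32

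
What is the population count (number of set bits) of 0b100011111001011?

9

n = 100011111001011
Count the 1s: 1 + 1 + 1 + 1 + 1 + 1 + 1 + 1 + 1 = 9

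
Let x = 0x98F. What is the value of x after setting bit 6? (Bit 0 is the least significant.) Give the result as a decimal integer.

2511

x = 100110001111
bit 6 is currently 0; set it via x | (1 << 6) = x | 64
→ 100111001111 = 2511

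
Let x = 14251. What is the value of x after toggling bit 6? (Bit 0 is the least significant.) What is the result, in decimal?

x = 11011110101011
bit 6 is currently 0; toggle it via x ^ (1 << 6) = x ^ 64
→ 11011111101011 = 14315

14315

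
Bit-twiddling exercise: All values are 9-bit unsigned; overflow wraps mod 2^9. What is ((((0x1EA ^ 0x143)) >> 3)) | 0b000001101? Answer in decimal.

29

0x1EA = 111101010
0x143 = 101000011
→ ^ → 010101001 = 169
→ >> 3 → 000010101 = 21
0b000001101 = 000001101
→ | → 000011101 = 29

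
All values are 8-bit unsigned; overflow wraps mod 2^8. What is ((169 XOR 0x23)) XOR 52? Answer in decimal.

169 = 10101001
0x23 = 00100011
→ XOR → 10001010 = 138
52 = 00110100
→ XOR → 10111110 = 190

190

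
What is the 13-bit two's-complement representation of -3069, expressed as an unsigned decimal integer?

3069 in 13 bits: 0101111111101
Invert: 1010000000010
Add 1:  1010000000011 = 5123
(Check: 2^13 - 3069 = 8192 - 3069 = 5123.)

5123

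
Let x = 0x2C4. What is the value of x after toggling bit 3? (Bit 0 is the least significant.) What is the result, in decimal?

x = 01011000100
bit 3 is currently 0; toggle it via x ^ (1 << 3) = x ^ 8
→ 01011001100 = 716

716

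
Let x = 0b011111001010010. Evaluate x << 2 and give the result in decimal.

63816

x = 0011111001010010
shift left by 2 → 1111100101001000 = 63816
(equivalently, 15954 × 2^2 = 15954 × 4)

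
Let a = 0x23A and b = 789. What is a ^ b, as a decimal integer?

303

0x23A = 1000111010
789 = 1100010101
XOR → 0100101111 = 303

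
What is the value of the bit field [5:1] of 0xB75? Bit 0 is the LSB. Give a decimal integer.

26

v = 101101110101
Shift right by 1: 10110111010
Mask low 5 bits: 11010 = 26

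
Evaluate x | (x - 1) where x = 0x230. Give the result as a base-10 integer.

575

x = 1000110000 = 560
x - 1 = 1000101111
OR    = 1000111111 = 575
(x | (x - 1) sets all bits below the lowest set bit.)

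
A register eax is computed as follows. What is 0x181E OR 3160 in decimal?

7262

0x181E = 1100000011110
3160 = 0110001011000
 OR → 1110001011110 = 7262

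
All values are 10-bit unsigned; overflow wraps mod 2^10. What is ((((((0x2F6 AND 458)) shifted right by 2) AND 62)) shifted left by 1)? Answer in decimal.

96

0x2F6 = 1011110110
458 = 0111001010
→ AND → 0011000010 = 194
→ shifted right by 2 → 0000110000 = 48
62 = 0000111110
→ AND → 0000110000 = 48
→ shifted left by 1 (mod 2^10) → 0001100000 = 96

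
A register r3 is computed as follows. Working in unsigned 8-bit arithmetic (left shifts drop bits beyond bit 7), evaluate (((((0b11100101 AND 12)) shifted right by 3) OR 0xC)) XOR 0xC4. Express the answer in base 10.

200

0b11100101 = 11100101
12 = 00001100
→ AND → 00000100 = 4
→ shifted right by 3 → 00000000 = 0
0xC = 00001100
→ OR → 00001100 = 12
0xC4 = 11000100
→ XOR → 11001000 = 200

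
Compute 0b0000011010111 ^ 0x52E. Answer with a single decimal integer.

1529

a = 00011010111
0x52E = 10100101110
XOR → 10111111001 = 1529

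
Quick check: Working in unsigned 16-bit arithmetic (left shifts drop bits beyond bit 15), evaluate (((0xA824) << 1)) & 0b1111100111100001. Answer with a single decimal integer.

20544

0xA824 = 1010100000100100
→ << 1 (mod 2^16) → 0101000001001000 = 20552
0b1111100111100001 = 1111100111100001
→ & → 0101000001000000 = 20544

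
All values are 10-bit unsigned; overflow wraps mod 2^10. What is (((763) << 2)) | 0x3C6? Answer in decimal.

1006

763 = 1011111011
→ << 2 (mod 2^10) → 1111101100 = 1004
0x3C6 = 1111000110
→ | → 1111101110 = 1006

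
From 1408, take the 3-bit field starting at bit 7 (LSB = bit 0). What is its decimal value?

v = 010110000000
Shift right by 7: 01011
Mask low 3 bits: 011 = 3

3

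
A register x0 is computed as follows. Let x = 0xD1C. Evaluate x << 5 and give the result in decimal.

0xD1C = 00000110100011100
shift left by 5 → 11010001110000000 = 107392
(equivalently, 3356 × 2^5 = 3356 × 32)

107392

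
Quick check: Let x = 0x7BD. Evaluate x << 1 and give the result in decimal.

0x7BD = 011110111101
shift left by 1 → 111101111010 = 3962
(equivalently, 1981 × 2^1 = 1981 × 2)

3962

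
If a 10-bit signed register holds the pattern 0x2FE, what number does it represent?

-258

pattern = 1011111110 (MSB is 1 ⇒ negative)
Invert: 0100000001, add 1 → 0100000010 = 258, so the value is -258.
(Equivalently: 766 - 2^10 = 766 - 1024 = -258.)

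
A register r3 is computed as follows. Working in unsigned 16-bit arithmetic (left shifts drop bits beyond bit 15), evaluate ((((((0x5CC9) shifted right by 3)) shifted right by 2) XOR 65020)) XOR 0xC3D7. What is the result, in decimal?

15565

0x5CC9 = 0101110011001001
→ shifted right by 3 → 0000101110011001 = 2969
→ shifted right by 2 → 0000001011100110 = 742
65020 = 1111110111111100
→ XOR → 1111111100011010 = 65306
0xC3D7 = 1100001111010111
→ XOR → 0011110011001101 = 15565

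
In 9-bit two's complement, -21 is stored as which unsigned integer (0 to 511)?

21 in 9 bits: 000010101
Invert: 111101010
Add 1:  111101011 = 491
(Check: 2^9 - 21 = 512 - 21 = 491.)

491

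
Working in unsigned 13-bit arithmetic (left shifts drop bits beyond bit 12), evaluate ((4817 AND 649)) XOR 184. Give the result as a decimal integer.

4817 = 1001011010001
649 = 0001010001001
→ AND → 0001010000001 = 641
184 = 0000010111000
→ XOR → 0001000111001 = 569

569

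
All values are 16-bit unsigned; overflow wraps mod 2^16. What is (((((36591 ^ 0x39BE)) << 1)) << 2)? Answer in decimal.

36591 = 1000111011101111
0x39BE = 0011100110111110
→ ^ → 1011011101010001 = 46929
→ << 1 (mod 2^16) → 0110111010100010 = 28322
→ << 2 (mod 2^16) → 1011101010001000 = 47752

47752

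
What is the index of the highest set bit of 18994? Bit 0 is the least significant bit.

14

18994 = 100101000110010
The topmost 1 is at position 14 (since 2^14 = 16384 ≤ 18994 < 32768).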